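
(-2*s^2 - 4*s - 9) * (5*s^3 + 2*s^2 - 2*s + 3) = -10*s^5 - 24*s^4 - 49*s^3 - 16*s^2 + 6*s - 27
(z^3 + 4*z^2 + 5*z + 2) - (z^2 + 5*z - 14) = z^3 + 3*z^2 + 16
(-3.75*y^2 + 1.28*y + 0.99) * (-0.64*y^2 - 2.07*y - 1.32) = 2.4*y^4 + 6.9433*y^3 + 1.6668*y^2 - 3.7389*y - 1.3068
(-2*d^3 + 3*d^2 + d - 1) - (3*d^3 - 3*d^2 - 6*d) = -5*d^3 + 6*d^2 + 7*d - 1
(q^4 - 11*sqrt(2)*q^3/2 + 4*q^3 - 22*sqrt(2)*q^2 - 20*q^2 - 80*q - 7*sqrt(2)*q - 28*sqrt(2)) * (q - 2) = q^5 - 11*sqrt(2)*q^4/2 + 2*q^4 - 28*q^3 - 11*sqrt(2)*q^3 - 40*q^2 + 37*sqrt(2)*q^2 - 14*sqrt(2)*q + 160*q + 56*sqrt(2)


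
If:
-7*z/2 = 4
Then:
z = -8/7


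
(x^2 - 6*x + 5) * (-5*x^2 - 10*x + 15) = -5*x^4 + 20*x^3 + 50*x^2 - 140*x + 75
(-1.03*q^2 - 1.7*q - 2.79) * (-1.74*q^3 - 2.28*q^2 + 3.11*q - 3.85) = 1.7922*q^5 + 5.3064*q^4 + 5.5273*q^3 + 5.0397*q^2 - 2.1319*q + 10.7415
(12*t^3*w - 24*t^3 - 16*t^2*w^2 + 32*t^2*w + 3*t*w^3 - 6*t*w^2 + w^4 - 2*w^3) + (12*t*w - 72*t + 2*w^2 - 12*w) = 12*t^3*w - 24*t^3 - 16*t^2*w^2 + 32*t^2*w + 3*t*w^3 - 6*t*w^2 + 12*t*w - 72*t + w^4 - 2*w^3 + 2*w^2 - 12*w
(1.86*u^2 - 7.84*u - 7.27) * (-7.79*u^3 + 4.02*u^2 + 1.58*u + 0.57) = -14.4894*u^5 + 68.5508*u^4 + 28.0553*u^3 - 40.5524*u^2 - 15.9554*u - 4.1439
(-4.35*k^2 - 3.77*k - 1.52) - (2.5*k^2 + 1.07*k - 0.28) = -6.85*k^2 - 4.84*k - 1.24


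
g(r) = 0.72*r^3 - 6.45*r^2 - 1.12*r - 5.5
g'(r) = 2.16*r^2 - 12.9*r - 1.12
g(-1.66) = -24.71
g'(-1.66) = 26.25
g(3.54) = -58.35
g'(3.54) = -19.72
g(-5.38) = -298.28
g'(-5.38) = 130.80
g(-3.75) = -129.97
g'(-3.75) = 77.63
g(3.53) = -58.16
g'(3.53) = -19.74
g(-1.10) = -13.03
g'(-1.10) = 15.68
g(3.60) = -59.53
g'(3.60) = -19.57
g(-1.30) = -16.53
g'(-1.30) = 19.30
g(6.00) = -88.90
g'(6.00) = -0.76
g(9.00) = -13.15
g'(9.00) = 57.74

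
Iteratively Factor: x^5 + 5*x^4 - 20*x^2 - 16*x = (x - 2)*(x^4 + 7*x^3 + 14*x^2 + 8*x) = (x - 2)*(x + 2)*(x^3 + 5*x^2 + 4*x) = (x - 2)*(x + 1)*(x + 2)*(x^2 + 4*x) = (x - 2)*(x + 1)*(x + 2)*(x + 4)*(x)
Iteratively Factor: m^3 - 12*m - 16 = (m + 2)*(m^2 - 2*m - 8) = (m - 4)*(m + 2)*(m + 2)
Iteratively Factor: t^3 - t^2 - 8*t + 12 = (t + 3)*(t^2 - 4*t + 4) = (t - 2)*(t + 3)*(t - 2)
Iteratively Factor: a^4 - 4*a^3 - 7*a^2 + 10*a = (a - 5)*(a^3 + a^2 - 2*a) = (a - 5)*(a - 1)*(a^2 + 2*a) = (a - 5)*(a - 1)*(a + 2)*(a)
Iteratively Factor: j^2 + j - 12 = (j + 4)*(j - 3)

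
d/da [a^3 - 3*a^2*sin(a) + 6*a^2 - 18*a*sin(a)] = -3*a^2*cos(a) + 3*a^2 - 6*a*sin(a) - 18*a*cos(a) + 12*a - 18*sin(a)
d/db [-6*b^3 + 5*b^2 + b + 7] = -18*b^2 + 10*b + 1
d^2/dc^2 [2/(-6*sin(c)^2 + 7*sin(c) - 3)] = 2*(144*sin(c)^4 - 126*sin(c)^3 - 239*sin(c)^2 + 273*sin(c) - 62)/(6*sin(c)^2 - 7*sin(c) + 3)^3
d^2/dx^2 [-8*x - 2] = 0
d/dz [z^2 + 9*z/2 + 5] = 2*z + 9/2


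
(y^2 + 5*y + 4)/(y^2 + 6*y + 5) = (y + 4)/(y + 5)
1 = 1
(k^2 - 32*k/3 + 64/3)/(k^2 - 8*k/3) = (k - 8)/k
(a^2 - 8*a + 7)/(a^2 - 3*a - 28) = (a - 1)/(a + 4)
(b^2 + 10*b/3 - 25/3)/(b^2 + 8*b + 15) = (b - 5/3)/(b + 3)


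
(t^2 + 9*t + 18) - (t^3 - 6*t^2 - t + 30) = -t^3 + 7*t^2 + 10*t - 12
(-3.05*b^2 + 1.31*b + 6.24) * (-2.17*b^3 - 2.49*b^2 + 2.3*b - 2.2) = 6.6185*b^5 + 4.7518*b^4 - 23.8177*b^3 - 5.8146*b^2 + 11.47*b - 13.728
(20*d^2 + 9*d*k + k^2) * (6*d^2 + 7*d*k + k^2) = 120*d^4 + 194*d^3*k + 89*d^2*k^2 + 16*d*k^3 + k^4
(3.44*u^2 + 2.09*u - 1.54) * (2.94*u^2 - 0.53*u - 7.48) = 10.1136*u^4 + 4.3214*u^3 - 31.3665*u^2 - 14.817*u + 11.5192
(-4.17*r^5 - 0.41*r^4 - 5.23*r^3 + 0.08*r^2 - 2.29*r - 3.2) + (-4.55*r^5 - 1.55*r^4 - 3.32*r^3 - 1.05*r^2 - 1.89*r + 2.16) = -8.72*r^5 - 1.96*r^4 - 8.55*r^3 - 0.97*r^2 - 4.18*r - 1.04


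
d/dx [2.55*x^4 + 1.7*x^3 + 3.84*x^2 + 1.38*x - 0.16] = 10.2*x^3 + 5.1*x^2 + 7.68*x + 1.38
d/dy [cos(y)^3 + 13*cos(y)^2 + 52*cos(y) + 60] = (3*sin(y)^2 - 26*cos(y) - 55)*sin(y)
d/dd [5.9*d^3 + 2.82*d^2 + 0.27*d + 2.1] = 17.7*d^2 + 5.64*d + 0.27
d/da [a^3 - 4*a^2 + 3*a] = 3*a^2 - 8*a + 3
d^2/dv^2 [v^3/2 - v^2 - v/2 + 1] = 3*v - 2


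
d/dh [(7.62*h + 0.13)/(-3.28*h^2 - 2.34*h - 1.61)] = (24.9936*h^2 + 0.852799999999998*h - 11.964)/(10.7584*h^4 + 15.3504*h^3 + 16.0372*h^2 + 7.5348*h + 2.5921)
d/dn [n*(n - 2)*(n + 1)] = 3*n^2 - 2*n - 2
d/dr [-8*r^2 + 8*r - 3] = 8 - 16*r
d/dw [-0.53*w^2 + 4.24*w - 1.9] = 4.24 - 1.06*w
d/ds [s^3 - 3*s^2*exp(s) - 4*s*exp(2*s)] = -3*s^2*exp(s) + 3*s^2 - 8*s*exp(2*s) - 6*s*exp(s) - 4*exp(2*s)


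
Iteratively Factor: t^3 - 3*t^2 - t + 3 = (t + 1)*(t^2 - 4*t + 3) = (t - 3)*(t + 1)*(t - 1)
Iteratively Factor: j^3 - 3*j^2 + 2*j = (j)*(j^2 - 3*j + 2) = j*(j - 1)*(j - 2)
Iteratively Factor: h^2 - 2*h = (h)*(h - 2)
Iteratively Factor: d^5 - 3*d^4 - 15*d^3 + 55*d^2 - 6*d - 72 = (d + 1)*(d^4 - 4*d^3 - 11*d^2 + 66*d - 72) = (d + 1)*(d + 4)*(d^3 - 8*d^2 + 21*d - 18) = (d - 3)*(d + 1)*(d + 4)*(d^2 - 5*d + 6) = (d - 3)*(d - 2)*(d + 1)*(d + 4)*(d - 3)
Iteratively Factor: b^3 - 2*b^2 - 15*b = (b + 3)*(b^2 - 5*b) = b*(b + 3)*(b - 5)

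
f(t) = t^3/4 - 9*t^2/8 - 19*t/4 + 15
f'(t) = 3*t^2/4 - 9*t/4 - 19/4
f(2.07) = 2.56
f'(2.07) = -6.19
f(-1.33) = 18.74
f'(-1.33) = -0.43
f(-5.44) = -32.70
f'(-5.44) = 29.69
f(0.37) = 13.10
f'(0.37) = -5.48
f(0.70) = 11.21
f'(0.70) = -5.96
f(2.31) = 1.11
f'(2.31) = -5.95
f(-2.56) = 15.59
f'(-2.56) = 5.93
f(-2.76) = 14.28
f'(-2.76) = 7.17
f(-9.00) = -215.62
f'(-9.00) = 76.25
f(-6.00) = -51.00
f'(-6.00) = 35.75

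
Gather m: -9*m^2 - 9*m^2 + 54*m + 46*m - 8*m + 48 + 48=-18*m^2 + 92*m + 96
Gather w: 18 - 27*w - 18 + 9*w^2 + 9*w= 9*w^2 - 18*w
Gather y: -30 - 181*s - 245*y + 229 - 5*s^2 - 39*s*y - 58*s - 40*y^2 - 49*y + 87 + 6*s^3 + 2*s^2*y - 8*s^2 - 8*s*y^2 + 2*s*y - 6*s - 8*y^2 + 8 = 6*s^3 - 13*s^2 - 245*s + y^2*(-8*s - 48) + y*(2*s^2 - 37*s - 294) + 294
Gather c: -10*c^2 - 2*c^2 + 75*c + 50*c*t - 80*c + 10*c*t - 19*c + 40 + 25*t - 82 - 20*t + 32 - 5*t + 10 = -12*c^2 + c*(60*t - 24)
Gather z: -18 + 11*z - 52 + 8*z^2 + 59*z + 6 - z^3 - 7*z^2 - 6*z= -z^3 + z^2 + 64*z - 64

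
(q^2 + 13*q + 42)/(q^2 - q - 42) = (q + 7)/(q - 7)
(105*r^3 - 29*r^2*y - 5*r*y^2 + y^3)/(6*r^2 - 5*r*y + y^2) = (-35*r^2 - 2*r*y + y^2)/(-2*r + y)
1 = 1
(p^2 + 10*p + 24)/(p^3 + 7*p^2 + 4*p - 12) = (p + 4)/(p^2 + p - 2)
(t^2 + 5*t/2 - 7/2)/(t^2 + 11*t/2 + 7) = (t - 1)/(t + 2)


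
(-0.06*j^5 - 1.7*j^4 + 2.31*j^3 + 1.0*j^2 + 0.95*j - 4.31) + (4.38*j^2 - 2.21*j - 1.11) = -0.06*j^5 - 1.7*j^4 + 2.31*j^3 + 5.38*j^2 - 1.26*j - 5.42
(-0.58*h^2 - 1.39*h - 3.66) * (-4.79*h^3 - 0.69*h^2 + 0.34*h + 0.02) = 2.7782*h^5 + 7.0583*h^4 + 18.2933*h^3 + 2.0412*h^2 - 1.2722*h - 0.0732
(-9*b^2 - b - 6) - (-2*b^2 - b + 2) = -7*b^2 - 8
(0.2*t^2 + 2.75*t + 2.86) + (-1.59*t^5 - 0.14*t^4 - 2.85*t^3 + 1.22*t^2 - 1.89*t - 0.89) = -1.59*t^5 - 0.14*t^4 - 2.85*t^3 + 1.42*t^2 + 0.86*t + 1.97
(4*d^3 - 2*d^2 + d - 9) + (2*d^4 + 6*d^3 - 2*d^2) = 2*d^4 + 10*d^3 - 4*d^2 + d - 9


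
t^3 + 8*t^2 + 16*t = t*(t + 4)^2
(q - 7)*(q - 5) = q^2 - 12*q + 35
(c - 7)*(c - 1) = c^2 - 8*c + 7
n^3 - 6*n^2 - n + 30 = (n - 5)*(n - 3)*(n + 2)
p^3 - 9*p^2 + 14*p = p*(p - 7)*(p - 2)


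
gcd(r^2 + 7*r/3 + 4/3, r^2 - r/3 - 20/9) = r + 4/3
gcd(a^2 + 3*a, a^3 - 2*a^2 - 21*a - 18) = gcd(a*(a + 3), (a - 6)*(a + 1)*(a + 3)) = a + 3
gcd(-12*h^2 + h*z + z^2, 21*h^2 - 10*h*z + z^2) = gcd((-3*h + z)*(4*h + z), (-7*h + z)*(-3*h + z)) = -3*h + z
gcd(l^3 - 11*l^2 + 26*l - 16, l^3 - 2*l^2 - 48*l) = l - 8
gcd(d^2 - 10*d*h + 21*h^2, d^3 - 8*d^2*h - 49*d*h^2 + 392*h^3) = d - 7*h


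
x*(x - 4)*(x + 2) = x^3 - 2*x^2 - 8*x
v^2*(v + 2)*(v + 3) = v^4 + 5*v^3 + 6*v^2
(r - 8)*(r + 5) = r^2 - 3*r - 40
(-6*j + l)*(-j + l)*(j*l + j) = 6*j^3*l + 6*j^3 - 7*j^2*l^2 - 7*j^2*l + j*l^3 + j*l^2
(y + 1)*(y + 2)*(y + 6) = y^3 + 9*y^2 + 20*y + 12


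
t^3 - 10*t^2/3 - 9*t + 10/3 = (t - 5)*(t - 1/3)*(t + 2)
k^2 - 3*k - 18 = (k - 6)*(k + 3)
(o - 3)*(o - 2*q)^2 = o^3 - 4*o^2*q - 3*o^2 + 4*o*q^2 + 12*o*q - 12*q^2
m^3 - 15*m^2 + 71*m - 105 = (m - 7)*(m - 5)*(m - 3)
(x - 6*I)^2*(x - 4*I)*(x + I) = x^4 - 15*I*x^3 - 68*x^2 + 60*I*x - 144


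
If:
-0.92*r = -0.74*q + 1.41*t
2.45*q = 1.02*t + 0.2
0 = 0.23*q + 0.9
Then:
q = -3.91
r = 11.56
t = -9.60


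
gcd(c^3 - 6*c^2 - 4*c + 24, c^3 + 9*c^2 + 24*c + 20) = c + 2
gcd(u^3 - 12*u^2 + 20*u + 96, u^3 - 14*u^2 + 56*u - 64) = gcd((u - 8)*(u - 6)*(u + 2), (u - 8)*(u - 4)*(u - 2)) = u - 8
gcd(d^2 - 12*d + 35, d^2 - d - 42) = d - 7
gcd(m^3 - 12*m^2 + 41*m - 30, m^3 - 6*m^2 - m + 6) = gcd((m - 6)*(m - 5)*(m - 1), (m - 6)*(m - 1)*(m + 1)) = m^2 - 7*m + 6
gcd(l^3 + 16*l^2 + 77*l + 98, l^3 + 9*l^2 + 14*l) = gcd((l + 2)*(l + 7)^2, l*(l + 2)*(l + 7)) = l^2 + 9*l + 14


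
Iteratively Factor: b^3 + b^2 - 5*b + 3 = (b + 3)*(b^2 - 2*b + 1) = (b - 1)*(b + 3)*(b - 1)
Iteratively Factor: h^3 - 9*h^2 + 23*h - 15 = (h - 5)*(h^2 - 4*h + 3) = (h - 5)*(h - 3)*(h - 1)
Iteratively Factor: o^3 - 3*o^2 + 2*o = (o - 2)*(o^2 - o) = (o - 2)*(o - 1)*(o)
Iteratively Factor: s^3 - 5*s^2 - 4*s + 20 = (s - 5)*(s^2 - 4) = (s - 5)*(s - 2)*(s + 2)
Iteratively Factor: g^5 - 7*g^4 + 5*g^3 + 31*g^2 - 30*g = (g - 3)*(g^4 - 4*g^3 - 7*g^2 + 10*g) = (g - 5)*(g - 3)*(g^3 + g^2 - 2*g) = g*(g - 5)*(g - 3)*(g^2 + g - 2) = g*(g - 5)*(g - 3)*(g - 1)*(g + 2)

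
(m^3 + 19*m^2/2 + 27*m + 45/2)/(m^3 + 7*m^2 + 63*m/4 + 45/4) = 2*(m + 5)/(2*m + 5)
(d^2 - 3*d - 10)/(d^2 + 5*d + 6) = (d - 5)/(d + 3)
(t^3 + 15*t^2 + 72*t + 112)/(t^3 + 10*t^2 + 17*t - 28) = (t + 4)/(t - 1)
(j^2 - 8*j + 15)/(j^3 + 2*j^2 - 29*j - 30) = (j - 3)/(j^2 + 7*j + 6)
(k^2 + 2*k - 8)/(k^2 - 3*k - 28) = (k - 2)/(k - 7)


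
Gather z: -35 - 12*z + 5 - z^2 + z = -z^2 - 11*z - 30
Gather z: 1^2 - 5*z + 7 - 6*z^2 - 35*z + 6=-6*z^2 - 40*z + 14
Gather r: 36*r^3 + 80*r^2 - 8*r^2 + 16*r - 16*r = 36*r^3 + 72*r^2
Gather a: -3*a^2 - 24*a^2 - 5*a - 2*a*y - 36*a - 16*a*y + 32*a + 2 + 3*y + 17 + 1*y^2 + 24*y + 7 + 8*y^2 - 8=-27*a^2 + a*(-18*y - 9) + 9*y^2 + 27*y + 18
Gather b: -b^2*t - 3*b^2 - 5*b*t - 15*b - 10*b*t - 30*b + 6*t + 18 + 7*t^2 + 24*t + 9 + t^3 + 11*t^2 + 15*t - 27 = b^2*(-t - 3) + b*(-15*t - 45) + t^3 + 18*t^2 + 45*t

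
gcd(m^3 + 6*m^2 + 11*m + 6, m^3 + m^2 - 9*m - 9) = m^2 + 4*m + 3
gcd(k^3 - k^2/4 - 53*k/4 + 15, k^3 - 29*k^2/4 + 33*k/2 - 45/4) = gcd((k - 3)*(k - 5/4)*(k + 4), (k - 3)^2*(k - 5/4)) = k^2 - 17*k/4 + 15/4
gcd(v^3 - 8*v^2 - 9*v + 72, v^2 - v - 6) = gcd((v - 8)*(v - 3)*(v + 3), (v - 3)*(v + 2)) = v - 3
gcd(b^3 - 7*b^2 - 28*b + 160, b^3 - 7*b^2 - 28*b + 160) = b^3 - 7*b^2 - 28*b + 160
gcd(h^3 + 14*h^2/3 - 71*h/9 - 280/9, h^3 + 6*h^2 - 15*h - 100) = h + 5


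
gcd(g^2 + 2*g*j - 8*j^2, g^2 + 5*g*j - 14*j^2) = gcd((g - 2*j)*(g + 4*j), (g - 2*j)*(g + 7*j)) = g - 2*j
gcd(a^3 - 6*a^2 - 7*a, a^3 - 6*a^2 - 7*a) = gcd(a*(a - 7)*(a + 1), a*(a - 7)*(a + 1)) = a^3 - 6*a^2 - 7*a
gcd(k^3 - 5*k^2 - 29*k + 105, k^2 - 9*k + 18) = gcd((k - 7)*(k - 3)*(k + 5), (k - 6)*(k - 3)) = k - 3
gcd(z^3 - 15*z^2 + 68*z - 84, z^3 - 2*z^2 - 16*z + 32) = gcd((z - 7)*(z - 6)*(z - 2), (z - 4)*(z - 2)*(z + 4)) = z - 2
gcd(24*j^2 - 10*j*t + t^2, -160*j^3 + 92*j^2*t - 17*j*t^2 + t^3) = -4*j + t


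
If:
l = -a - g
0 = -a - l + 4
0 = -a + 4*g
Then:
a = -16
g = -4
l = 20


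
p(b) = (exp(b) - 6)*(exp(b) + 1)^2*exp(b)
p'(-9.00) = 0.00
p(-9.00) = 0.00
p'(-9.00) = 0.00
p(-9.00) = 0.00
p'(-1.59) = -2.23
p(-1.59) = -1.71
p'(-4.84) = -0.05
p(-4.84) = -0.05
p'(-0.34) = -18.72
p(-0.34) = -11.03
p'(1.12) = -217.57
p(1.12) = -148.64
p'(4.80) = 850140647.19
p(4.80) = 210659333.93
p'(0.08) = -42.06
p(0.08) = -23.12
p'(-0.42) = -16.10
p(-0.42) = -9.64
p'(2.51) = 65939.39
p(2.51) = 13733.61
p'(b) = (exp(b) - 6)*(exp(b) + 1)^2*exp(b) + 2*(exp(b) - 6)*(exp(b) + 1)*exp(2*b) + (exp(b) + 1)^2*exp(2*b) = (4*exp(3*b) - 12*exp(2*b) - 22*exp(b) - 6)*exp(b)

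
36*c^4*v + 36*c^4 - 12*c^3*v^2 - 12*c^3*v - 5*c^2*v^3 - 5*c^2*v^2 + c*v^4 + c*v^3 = (-6*c + v)*(-2*c + v)*(3*c + v)*(c*v + c)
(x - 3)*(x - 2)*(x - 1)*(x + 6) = x^4 - 25*x^2 + 60*x - 36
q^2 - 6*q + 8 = (q - 4)*(q - 2)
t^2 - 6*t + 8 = (t - 4)*(t - 2)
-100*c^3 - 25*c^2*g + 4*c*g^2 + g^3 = (-5*c + g)*(4*c + g)*(5*c + g)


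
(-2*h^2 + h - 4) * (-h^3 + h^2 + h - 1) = 2*h^5 - 3*h^4 + 3*h^3 - h^2 - 5*h + 4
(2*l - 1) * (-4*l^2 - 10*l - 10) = -8*l^3 - 16*l^2 - 10*l + 10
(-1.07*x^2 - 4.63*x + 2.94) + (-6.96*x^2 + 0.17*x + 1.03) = -8.03*x^2 - 4.46*x + 3.97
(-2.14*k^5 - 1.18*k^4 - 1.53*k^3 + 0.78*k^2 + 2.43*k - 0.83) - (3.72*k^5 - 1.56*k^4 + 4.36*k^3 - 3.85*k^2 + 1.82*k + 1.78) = -5.86*k^5 + 0.38*k^4 - 5.89*k^3 + 4.63*k^2 + 0.61*k - 2.61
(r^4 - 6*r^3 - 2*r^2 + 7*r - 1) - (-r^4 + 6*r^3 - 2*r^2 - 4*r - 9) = 2*r^4 - 12*r^3 + 11*r + 8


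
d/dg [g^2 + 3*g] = 2*g + 3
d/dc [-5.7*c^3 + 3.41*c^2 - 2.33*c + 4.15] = -17.1*c^2 + 6.82*c - 2.33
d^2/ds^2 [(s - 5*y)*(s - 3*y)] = 2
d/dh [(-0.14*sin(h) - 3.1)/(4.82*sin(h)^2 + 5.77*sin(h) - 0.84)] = (0.6748*sin(h)^2 + 29.884*sin(h) + 18.0046)*cos(h)/(23.2324*sin(h)^4 + 55.6228*sin(h)^3 + 25.1953*sin(h)^2 - 9.6936*sin(h) + 0.7056)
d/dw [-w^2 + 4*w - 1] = 4 - 2*w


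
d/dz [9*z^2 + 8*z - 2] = 18*z + 8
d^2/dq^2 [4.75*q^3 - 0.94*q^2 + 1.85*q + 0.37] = 28.5*q - 1.88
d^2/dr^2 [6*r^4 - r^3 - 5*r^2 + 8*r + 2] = 72*r^2 - 6*r - 10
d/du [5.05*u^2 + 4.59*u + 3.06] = 10.1*u + 4.59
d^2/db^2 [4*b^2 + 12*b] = 8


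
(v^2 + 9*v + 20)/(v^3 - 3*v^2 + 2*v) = (v^2 + 9*v + 20)/(v*(v^2 - 3*v + 2))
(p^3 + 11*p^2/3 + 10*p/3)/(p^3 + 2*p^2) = (p + 5/3)/p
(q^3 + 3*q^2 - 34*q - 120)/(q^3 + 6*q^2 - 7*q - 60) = (q - 6)/(q - 3)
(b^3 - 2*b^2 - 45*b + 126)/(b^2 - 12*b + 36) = (b^2 + 4*b - 21)/(b - 6)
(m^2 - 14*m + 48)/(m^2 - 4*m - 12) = (m - 8)/(m + 2)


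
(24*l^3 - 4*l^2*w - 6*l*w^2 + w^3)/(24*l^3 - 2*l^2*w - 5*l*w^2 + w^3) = (12*l^2 - 8*l*w + w^2)/(12*l^2 - 7*l*w + w^2)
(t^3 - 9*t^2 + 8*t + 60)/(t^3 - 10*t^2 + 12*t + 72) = (t - 5)/(t - 6)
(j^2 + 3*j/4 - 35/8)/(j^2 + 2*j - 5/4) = (4*j - 7)/(2*(2*j - 1))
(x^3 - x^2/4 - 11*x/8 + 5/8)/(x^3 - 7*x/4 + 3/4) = (4*x + 5)/(2*(2*x + 3))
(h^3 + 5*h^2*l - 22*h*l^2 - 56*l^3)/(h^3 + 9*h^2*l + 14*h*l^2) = (h - 4*l)/h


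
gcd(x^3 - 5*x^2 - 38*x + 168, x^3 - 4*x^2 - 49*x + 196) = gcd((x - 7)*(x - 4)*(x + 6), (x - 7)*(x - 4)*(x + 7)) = x^2 - 11*x + 28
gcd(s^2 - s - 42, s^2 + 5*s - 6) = s + 6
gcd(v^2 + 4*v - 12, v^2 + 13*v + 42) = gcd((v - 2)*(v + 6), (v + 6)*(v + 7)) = v + 6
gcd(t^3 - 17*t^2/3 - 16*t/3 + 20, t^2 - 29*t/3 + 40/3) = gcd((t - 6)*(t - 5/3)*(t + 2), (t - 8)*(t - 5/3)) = t - 5/3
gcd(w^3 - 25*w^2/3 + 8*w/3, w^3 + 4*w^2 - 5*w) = w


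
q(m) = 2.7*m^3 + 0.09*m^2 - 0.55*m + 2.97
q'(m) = 8.1*m^2 + 0.18*m - 0.55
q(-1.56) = -6.20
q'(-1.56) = 18.88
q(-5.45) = -428.43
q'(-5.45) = 239.06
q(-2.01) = -17.49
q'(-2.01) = 31.81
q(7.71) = 1241.53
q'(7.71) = 482.34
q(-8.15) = -1448.20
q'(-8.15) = 536.01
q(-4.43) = -227.56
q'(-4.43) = 157.61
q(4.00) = 175.01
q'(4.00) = 129.77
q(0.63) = 3.33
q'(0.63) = 2.78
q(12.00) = 4674.93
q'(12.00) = 1168.01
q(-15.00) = -9081.03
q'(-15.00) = 1819.25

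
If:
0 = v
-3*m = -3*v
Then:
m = 0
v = 0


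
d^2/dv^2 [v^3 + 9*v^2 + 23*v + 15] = 6*v + 18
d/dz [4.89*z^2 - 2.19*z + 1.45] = 9.78*z - 2.19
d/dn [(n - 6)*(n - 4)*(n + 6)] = 3*n^2 - 8*n - 36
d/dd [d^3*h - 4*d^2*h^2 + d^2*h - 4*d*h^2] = h*(3*d^2 - 8*d*h + 2*d - 4*h)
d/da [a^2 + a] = 2*a + 1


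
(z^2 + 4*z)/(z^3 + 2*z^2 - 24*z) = (z + 4)/(z^2 + 2*z - 24)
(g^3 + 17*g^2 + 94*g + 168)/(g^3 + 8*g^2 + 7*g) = (g^2 + 10*g + 24)/(g*(g + 1))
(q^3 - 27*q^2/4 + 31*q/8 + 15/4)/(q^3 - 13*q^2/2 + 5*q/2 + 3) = (q - 5/4)/(q - 1)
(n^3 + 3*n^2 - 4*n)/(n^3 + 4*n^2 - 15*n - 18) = n*(n^2 + 3*n - 4)/(n^3 + 4*n^2 - 15*n - 18)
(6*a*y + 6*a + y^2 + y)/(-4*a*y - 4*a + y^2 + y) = (6*a + y)/(-4*a + y)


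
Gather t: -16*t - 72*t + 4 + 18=22 - 88*t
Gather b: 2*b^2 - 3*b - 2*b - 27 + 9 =2*b^2 - 5*b - 18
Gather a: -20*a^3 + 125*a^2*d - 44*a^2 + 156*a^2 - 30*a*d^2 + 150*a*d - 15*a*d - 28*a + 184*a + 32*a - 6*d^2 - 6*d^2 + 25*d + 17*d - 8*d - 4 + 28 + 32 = -20*a^3 + a^2*(125*d + 112) + a*(-30*d^2 + 135*d + 188) - 12*d^2 + 34*d + 56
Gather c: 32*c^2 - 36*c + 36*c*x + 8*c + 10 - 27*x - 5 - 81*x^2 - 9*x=32*c^2 + c*(36*x - 28) - 81*x^2 - 36*x + 5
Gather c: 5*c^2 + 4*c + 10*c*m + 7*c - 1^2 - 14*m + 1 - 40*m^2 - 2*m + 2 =5*c^2 + c*(10*m + 11) - 40*m^2 - 16*m + 2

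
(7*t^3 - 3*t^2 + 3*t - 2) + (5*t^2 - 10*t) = 7*t^3 + 2*t^2 - 7*t - 2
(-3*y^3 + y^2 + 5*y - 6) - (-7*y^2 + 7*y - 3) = -3*y^3 + 8*y^2 - 2*y - 3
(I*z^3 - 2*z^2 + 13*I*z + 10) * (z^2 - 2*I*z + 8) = I*z^5 + 25*I*z^3 + 20*z^2 + 84*I*z + 80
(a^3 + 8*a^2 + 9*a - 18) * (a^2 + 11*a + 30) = a^5 + 19*a^4 + 127*a^3 + 321*a^2 + 72*a - 540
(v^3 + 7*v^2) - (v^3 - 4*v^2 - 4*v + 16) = 11*v^2 + 4*v - 16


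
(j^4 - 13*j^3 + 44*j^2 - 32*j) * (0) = 0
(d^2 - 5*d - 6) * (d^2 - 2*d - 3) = d^4 - 7*d^3 + d^2 + 27*d + 18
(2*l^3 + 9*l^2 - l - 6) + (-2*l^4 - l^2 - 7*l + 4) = -2*l^4 + 2*l^3 + 8*l^2 - 8*l - 2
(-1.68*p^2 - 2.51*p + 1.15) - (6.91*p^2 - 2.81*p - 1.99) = -8.59*p^2 + 0.3*p + 3.14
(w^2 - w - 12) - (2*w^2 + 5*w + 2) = -w^2 - 6*w - 14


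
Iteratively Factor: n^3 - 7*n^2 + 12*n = (n)*(n^2 - 7*n + 12) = n*(n - 4)*(n - 3)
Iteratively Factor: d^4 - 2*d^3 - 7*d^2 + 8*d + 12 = (d - 3)*(d^3 + d^2 - 4*d - 4) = (d - 3)*(d + 2)*(d^2 - d - 2) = (d - 3)*(d - 2)*(d + 2)*(d + 1)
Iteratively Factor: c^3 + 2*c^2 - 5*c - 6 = (c + 1)*(c^2 + c - 6) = (c + 1)*(c + 3)*(c - 2)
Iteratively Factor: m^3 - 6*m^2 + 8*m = (m - 2)*(m^2 - 4*m) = (m - 4)*(m - 2)*(m)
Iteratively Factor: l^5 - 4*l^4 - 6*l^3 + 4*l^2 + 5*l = (l + 1)*(l^4 - 5*l^3 - l^2 + 5*l) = l*(l + 1)*(l^3 - 5*l^2 - l + 5) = l*(l - 1)*(l + 1)*(l^2 - 4*l - 5) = l*(l - 5)*(l - 1)*(l + 1)*(l + 1)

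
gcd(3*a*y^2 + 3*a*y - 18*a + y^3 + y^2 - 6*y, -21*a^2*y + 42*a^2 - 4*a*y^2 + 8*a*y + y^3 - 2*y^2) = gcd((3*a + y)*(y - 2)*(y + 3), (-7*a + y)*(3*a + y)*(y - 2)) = 3*a*y - 6*a + y^2 - 2*y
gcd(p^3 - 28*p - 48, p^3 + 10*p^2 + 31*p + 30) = p + 2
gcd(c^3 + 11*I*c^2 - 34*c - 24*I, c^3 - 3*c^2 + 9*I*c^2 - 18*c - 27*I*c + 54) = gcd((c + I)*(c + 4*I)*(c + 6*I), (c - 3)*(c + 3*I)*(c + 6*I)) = c + 6*I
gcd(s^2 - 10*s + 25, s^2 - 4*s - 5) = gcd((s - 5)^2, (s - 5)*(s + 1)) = s - 5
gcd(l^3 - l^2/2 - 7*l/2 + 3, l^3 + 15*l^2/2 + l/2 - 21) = l^2 + l/2 - 3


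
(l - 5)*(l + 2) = l^2 - 3*l - 10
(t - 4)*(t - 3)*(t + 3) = t^3 - 4*t^2 - 9*t + 36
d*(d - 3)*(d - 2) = d^3 - 5*d^2 + 6*d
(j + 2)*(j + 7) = j^2 + 9*j + 14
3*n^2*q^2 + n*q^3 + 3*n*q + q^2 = q*(3*n + q)*(n*q + 1)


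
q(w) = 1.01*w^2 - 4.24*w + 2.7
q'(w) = 2.02*w - 4.24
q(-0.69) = 6.11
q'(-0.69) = -5.63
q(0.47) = 0.93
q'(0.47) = -3.29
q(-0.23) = 3.73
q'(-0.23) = -4.70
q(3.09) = -0.76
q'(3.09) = 2.00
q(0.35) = 1.34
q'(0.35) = -3.53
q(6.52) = 17.99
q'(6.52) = 8.93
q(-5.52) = 56.88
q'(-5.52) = -15.39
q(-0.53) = 5.23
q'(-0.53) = -5.31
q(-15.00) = 293.55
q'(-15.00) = -34.54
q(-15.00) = 293.55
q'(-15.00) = -34.54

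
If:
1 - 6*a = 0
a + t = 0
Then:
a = 1/6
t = -1/6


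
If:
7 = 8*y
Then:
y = 7/8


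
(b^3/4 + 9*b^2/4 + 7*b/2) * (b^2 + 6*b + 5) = b^5/4 + 15*b^4/4 + 73*b^3/4 + 129*b^2/4 + 35*b/2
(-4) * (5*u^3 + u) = -20*u^3 - 4*u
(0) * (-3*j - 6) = 0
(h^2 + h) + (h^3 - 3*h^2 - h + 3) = h^3 - 2*h^2 + 3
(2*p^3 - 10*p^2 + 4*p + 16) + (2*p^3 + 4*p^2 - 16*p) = 4*p^3 - 6*p^2 - 12*p + 16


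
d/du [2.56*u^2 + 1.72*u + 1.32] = 5.12*u + 1.72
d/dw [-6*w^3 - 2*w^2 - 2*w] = -18*w^2 - 4*w - 2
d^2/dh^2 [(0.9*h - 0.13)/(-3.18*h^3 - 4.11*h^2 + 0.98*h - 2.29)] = (-54.60696*h^5 - 54.801576*h^4 - 8.83011599999999*h^3 + 89.392806*h^2 + 42.00246*h - 6.23695)/(32.157432*h^9 + 124.685892*h^8 + 131.420178*h^7 + 62.048295*h^6 + 139.078494*h^5 + 85.071123*h^4 - 6.25444999999999*h^3 + 71.257701*h^2 - 15.417654*h + 12.008989)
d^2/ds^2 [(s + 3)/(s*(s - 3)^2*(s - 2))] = 2*(6*s^5 + 2*s^4 - 147*s^3 + 369*s^2 - 306*s + 108)/(s^3*(s^7 - 18*s^6 + 138*s^5 - 584*s^4 + 1473*s^3 - 2214*s^2 + 1836*s - 648))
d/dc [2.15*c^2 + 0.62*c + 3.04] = 4.3*c + 0.62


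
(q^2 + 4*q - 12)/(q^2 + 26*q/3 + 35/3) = 3*(q^2 + 4*q - 12)/(3*q^2 + 26*q + 35)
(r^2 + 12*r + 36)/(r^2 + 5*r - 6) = (r + 6)/(r - 1)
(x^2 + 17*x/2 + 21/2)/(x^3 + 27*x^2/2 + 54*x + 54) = (x + 7)/(x^2 + 12*x + 36)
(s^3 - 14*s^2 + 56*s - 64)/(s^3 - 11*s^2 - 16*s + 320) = (s^2 - 6*s + 8)/(s^2 - 3*s - 40)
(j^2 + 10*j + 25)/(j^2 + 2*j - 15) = (j + 5)/(j - 3)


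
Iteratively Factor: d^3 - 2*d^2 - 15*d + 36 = (d - 3)*(d^2 + d - 12) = (d - 3)*(d + 4)*(d - 3)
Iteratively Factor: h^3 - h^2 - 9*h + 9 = (h - 1)*(h^2 - 9) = (h - 1)*(h + 3)*(h - 3)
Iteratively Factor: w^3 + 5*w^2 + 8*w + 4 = (w + 2)*(w^2 + 3*w + 2) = (w + 2)^2*(w + 1)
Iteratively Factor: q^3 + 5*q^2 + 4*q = (q + 4)*(q^2 + q) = (q + 1)*(q + 4)*(q)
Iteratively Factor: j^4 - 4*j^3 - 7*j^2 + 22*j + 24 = (j - 4)*(j^3 - 7*j - 6) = (j - 4)*(j + 1)*(j^2 - j - 6) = (j - 4)*(j - 3)*(j + 1)*(j + 2)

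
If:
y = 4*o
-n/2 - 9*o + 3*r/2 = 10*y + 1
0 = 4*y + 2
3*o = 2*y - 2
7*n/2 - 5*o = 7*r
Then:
No Solution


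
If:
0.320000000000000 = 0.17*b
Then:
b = 1.88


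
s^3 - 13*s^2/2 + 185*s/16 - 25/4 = (s - 4)*(s - 5/4)^2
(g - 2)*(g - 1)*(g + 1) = g^3 - 2*g^2 - g + 2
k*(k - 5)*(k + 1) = k^3 - 4*k^2 - 5*k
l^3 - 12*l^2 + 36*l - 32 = (l - 8)*(l - 2)^2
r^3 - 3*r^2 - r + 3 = (r - 3)*(r - 1)*(r + 1)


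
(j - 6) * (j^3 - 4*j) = j^4 - 6*j^3 - 4*j^2 + 24*j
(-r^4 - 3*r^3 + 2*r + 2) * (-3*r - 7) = 3*r^5 + 16*r^4 + 21*r^3 - 6*r^2 - 20*r - 14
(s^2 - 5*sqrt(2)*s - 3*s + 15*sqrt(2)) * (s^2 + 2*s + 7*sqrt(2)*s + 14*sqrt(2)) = s^4 - s^3 + 2*sqrt(2)*s^3 - 76*s^2 - 2*sqrt(2)*s^2 - 12*sqrt(2)*s + 70*s + 420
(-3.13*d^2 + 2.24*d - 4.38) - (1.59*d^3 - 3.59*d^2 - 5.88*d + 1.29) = -1.59*d^3 + 0.46*d^2 + 8.12*d - 5.67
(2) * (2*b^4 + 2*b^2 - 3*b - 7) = 4*b^4 + 4*b^2 - 6*b - 14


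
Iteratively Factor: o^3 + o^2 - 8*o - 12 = (o + 2)*(o^2 - o - 6) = (o - 3)*(o + 2)*(o + 2)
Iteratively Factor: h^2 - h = (h - 1)*(h)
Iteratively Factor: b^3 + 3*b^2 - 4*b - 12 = (b + 3)*(b^2 - 4) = (b + 2)*(b + 3)*(b - 2)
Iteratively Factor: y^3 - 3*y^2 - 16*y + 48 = (y - 4)*(y^2 + y - 12) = (y - 4)*(y - 3)*(y + 4)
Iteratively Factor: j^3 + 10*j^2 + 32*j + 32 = (j + 2)*(j^2 + 8*j + 16) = (j + 2)*(j + 4)*(j + 4)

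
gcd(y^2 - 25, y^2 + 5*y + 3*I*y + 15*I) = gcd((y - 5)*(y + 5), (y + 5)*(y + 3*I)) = y + 5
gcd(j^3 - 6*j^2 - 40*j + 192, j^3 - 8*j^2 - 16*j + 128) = j^2 - 12*j + 32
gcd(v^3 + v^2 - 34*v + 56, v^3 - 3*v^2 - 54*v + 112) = v^2 + 5*v - 14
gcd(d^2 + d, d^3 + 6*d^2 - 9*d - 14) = d + 1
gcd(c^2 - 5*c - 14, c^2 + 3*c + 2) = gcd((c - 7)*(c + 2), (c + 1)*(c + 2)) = c + 2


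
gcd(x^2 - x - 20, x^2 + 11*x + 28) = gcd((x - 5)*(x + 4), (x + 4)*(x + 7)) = x + 4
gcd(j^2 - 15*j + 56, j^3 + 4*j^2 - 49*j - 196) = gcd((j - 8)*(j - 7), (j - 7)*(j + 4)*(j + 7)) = j - 7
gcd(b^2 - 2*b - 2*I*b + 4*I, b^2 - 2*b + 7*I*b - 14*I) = b - 2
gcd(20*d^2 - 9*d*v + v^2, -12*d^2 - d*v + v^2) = -4*d + v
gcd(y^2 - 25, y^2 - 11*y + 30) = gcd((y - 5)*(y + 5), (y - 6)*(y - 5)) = y - 5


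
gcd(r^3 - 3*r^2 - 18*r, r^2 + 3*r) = r^2 + 3*r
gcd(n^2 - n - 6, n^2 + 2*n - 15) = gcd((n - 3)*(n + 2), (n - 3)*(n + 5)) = n - 3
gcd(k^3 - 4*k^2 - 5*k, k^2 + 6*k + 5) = k + 1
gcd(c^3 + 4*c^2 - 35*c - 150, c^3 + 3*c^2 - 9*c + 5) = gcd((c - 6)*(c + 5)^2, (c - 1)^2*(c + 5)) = c + 5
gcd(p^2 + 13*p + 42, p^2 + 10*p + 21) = p + 7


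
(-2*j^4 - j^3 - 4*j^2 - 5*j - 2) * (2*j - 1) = -4*j^5 - 7*j^3 - 6*j^2 + j + 2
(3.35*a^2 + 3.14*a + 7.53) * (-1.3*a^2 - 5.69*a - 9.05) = -4.355*a^4 - 23.1435*a^3 - 57.9731*a^2 - 71.2627*a - 68.1465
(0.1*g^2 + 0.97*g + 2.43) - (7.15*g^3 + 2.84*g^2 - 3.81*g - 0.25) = -7.15*g^3 - 2.74*g^2 + 4.78*g + 2.68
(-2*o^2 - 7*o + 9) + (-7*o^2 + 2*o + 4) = -9*o^2 - 5*o + 13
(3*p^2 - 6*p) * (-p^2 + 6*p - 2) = -3*p^4 + 24*p^3 - 42*p^2 + 12*p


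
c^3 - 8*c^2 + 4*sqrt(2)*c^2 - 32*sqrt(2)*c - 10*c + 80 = (c - 8)*(c - sqrt(2))*(c + 5*sqrt(2))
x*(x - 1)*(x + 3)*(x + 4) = x^4 + 6*x^3 + 5*x^2 - 12*x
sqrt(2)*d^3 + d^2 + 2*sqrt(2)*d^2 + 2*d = d*(d + 2)*(sqrt(2)*d + 1)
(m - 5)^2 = m^2 - 10*m + 25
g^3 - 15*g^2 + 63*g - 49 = (g - 7)^2*(g - 1)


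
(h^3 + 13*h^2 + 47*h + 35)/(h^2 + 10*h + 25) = (h^2 + 8*h + 7)/(h + 5)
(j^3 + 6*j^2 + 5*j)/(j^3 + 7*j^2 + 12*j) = (j^2 + 6*j + 5)/(j^2 + 7*j + 12)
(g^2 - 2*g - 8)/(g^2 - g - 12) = (g + 2)/(g + 3)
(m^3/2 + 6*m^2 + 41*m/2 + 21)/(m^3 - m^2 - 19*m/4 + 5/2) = 2*(m^2 + 10*m + 21)/(4*m^2 - 12*m + 5)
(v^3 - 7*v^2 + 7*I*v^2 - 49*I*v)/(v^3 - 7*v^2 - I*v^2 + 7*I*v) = (v + 7*I)/(v - I)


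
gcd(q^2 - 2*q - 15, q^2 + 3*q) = q + 3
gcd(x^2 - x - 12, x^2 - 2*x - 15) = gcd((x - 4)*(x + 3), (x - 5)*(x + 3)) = x + 3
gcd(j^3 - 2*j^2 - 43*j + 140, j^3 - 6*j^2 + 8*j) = j - 4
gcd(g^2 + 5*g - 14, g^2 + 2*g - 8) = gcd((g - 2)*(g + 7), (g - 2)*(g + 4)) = g - 2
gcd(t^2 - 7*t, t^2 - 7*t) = t^2 - 7*t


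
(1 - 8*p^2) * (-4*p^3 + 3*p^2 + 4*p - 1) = 32*p^5 - 24*p^4 - 36*p^3 + 11*p^2 + 4*p - 1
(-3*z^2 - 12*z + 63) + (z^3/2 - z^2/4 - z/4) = z^3/2 - 13*z^2/4 - 49*z/4 + 63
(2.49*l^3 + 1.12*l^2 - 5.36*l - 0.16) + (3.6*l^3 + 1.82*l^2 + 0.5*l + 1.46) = 6.09*l^3 + 2.94*l^2 - 4.86*l + 1.3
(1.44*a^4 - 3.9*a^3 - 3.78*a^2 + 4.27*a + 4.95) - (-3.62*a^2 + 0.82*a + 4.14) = 1.44*a^4 - 3.9*a^3 - 0.16*a^2 + 3.45*a + 0.81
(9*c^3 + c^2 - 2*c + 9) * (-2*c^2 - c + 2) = -18*c^5 - 11*c^4 + 21*c^3 - 14*c^2 - 13*c + 18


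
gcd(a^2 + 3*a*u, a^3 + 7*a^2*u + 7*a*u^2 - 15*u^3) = a + 3*u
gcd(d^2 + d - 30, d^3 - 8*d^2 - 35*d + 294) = d + 6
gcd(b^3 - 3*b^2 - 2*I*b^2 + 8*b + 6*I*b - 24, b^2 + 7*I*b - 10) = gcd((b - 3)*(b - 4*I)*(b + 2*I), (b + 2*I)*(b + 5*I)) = b + 2*I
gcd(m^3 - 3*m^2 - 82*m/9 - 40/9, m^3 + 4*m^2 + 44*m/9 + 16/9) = m^2 + 2*m + 8/9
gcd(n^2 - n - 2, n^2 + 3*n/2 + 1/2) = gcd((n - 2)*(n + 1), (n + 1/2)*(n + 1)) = n + 1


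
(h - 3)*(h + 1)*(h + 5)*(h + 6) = h^4 + 9*h^3 + 5*h^2 - 93*h - 90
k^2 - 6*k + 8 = (k - 4)*(k - 2)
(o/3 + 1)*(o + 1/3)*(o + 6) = o^3/3 + 28*o^2/9 + 7*o + 2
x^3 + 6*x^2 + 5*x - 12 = (x - 1)*(x + 3)*(x + 4)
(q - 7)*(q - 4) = q^2 - 11*q + 28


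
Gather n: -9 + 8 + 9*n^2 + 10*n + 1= 9*n^2 + 10*n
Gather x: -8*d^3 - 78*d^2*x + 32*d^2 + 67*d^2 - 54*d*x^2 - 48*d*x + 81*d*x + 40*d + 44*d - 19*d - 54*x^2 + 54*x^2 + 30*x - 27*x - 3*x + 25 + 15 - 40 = -8*d^3 + 99*d^2 - 54*d*x^2 + 65*d + x*(-78*d^2 + 33*d)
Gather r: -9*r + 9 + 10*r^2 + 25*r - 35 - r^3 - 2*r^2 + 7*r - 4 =-r^3 + 8*r^2 + 23*r - 30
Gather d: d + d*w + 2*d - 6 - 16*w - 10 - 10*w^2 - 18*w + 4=d*(w + 3) - 10*w^2 - 34*w - 12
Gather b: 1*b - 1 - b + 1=0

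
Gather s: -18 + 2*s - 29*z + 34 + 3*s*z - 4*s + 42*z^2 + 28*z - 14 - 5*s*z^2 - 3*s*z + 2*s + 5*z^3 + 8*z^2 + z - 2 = -5*s*z^2 + 5*z^3 + 50*z^2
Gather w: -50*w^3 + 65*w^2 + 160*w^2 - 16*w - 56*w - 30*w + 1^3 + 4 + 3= -50*w^3 + 225*w^2 - 102*w + 8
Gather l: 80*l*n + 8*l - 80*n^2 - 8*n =l*(80*n + 8) - 80*n^2 - 8*n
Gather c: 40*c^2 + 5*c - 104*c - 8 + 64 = 40*c^2 - 99*c + 56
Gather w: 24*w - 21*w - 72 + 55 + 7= 3*w - 10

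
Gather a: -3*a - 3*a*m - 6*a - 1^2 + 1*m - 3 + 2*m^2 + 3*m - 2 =a*(-3*m - 9) + 2*m^2 + 4*m - 6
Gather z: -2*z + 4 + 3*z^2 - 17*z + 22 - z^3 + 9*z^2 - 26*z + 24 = -z^3 + 12*z^2 - 45*z + 50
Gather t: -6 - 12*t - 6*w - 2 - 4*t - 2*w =-16*t - 8*w - 8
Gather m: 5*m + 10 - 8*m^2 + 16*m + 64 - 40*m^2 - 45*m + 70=-48*m^2 - 24*m + 144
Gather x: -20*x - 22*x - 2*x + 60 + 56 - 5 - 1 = 110 - 44*x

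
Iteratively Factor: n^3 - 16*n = (n)*(n^2 - 16) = n*(n - 4)*(n + 4)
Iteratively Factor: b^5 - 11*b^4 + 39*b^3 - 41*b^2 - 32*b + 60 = (b + 1)*(b^4 - 12*b^3 + 51*b^2 - 92*b + 60) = (b - 2)*(b + 1)*(b^3 - 10*b^2 + 31*b - 30) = (b - 5)*(b - 2)*(b + 1)*(b^2 - 5*b + 6) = (b - 5)*(b - 2)^2*(b + 1)*(b - 3)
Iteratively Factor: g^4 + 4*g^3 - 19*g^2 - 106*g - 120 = (g + 3)*(g^3 + g^2 - 22*g - 40) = (g + 2)*(g + 3)*(g^2 - g - 20) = (g - 5)*(g + 2)*(g + 3)*(g + 4)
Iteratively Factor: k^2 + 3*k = (k)*(k + 3)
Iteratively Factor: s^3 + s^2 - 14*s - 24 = (s + 2)*(s^2 - s - 12) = (s + 2)*(s + 3)*(s - 4)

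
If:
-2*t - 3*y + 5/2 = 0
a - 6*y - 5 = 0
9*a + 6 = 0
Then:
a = -2/3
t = 8/3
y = -17/18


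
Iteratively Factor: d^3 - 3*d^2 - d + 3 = (d - 3)*(d^2 - 1) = (d - 3)*(d - 1)*(d + 1)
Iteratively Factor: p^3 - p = (p + 1)*(p^2 - p) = p*(p + 1)*(p - 1)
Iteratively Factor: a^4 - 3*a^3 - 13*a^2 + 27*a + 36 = (a - 4)*(a^3 + a^2 - 9*a - 9) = (a - 4)*(a + 1)*(a^2 - 9) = (a - 4)*(a - 3)*(a + 1)*(a + 3)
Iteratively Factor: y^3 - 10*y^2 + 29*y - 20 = (y - 4)*(y^2 - 6*y + 5) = (y - 5)*(y - 4)*(y - 1)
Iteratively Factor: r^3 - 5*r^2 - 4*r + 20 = (r - 5)*(r^2 - 4) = (r - 5)*(r - 2)*(r + 2)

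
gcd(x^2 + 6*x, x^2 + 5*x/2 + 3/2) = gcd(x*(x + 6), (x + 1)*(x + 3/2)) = 1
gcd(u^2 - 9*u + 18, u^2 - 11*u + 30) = u - 6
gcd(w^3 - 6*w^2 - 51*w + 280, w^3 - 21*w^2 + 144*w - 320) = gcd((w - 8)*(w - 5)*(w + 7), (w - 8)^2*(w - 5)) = w^2 - 13*w + 40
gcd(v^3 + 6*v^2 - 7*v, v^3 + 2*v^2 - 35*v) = v^2 + 7*v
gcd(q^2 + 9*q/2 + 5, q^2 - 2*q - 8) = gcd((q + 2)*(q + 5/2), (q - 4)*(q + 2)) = q + 2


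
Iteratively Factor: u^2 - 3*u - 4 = (u - 4)*(u + 1)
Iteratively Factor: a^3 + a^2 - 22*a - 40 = (a - 5)*(a^2 + 6*a + 8) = (a - 5)*(a + 4)*(a + 2)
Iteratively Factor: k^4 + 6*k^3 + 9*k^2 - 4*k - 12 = (k + 3)*(k^3 + 3*k^2 - 4) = (k + 2)*(k + 3)*(k^2 + k - 2) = (k + 2)^2*(k + 3)*(k - 1)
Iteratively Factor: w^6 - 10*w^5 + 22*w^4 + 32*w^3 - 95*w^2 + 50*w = (w)*(w^5 - 10*w^4 + 22*w^3 + 32*w^2 - 95*w + 50) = w*(w - 1)*(w^4 - 9*w^3 + 13*w^2 + 45*w - 50) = w*(w - 1)*(w + 2)*(w^3 - 11*w^2 + 35*w - 25) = w*(w - 1)^2*(w + 2)*(w^2 - 10*w + 25) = w*(w - 5)*(w - 1)^2*(w + 2)*(w - 5)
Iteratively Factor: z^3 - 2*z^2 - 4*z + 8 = (z - 2)*(z^2 - 4) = (z - 2)^2*(z + 2)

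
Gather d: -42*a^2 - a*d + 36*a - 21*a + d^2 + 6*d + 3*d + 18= -42*a^2 + 15*a + d^2 + d*(9 - a) + 18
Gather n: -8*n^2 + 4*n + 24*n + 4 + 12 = -8*n^2 + 28*n + 16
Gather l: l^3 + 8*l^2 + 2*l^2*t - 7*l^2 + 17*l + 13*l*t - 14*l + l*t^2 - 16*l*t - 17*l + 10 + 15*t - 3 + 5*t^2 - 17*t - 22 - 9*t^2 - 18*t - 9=l^3 + l^2*(2*t + 1) + l*(t^2 - 3*t - 14) - 4*t^2 - 20*t - 24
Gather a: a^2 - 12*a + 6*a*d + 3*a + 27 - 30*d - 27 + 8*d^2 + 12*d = a^2 + a*(6*d - 9) + 8*d^2 - 18*d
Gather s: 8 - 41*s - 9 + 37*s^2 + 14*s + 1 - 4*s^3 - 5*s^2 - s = -4*s^3 + 32*s^2 - 28*s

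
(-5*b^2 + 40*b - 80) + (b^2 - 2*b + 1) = -4*b^2 + 38*b - 79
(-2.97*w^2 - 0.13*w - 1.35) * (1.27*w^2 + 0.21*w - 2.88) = -3.7719*w^4 - 0.7888*w^3 + 6.8118*w^2 + 0.0909*w + 3.888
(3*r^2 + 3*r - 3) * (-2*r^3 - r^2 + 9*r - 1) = -6*r^5 - 9*r^4 + 30*r^3 + 27*r^2 - 30*r + 3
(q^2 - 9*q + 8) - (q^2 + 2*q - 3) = 11 - 11*q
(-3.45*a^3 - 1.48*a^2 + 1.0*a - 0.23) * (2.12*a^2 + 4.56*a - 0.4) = -7.314*a^5 - 18.8696*a^4 - 3.2488*a^3 + 4.6644*a^2 - 1.4488*a + 0.092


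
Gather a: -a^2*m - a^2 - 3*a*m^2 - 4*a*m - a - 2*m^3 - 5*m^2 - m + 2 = a^2*(-m - 1) + a*(-3*m^2 - 4*m - 1) - 2*m^3 - 5*m^2 - m + 2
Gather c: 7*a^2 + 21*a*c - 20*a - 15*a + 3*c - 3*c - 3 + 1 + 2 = 7*a^2 + 21*a*c - 35*a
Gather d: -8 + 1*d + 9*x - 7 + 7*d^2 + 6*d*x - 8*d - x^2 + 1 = 7*d^2 + d*(6*x - 7) - x^2 + 9*x - 14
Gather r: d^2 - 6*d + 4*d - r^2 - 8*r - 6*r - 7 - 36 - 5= d^2 - 2*d - r^2 - 14*r - 48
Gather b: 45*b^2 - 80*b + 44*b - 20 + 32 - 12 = 45*b^2 - 36*b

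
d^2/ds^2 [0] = 0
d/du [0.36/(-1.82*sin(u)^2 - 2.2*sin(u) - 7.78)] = (1.3104*sin(u) + 0.792)*cos(u)/(1.82*sin(u)^2 + 2.2*sin(u) + 7.78)^2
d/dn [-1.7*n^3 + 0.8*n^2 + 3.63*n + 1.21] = -5.1*n^2 + 1.6*n + 3.63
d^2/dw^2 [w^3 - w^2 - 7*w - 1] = 6*w - 2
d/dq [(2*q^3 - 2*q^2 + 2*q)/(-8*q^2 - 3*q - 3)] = 2*(-8*q^4 - 6*q^3 + 2*q^2 + 6*q - 3)/(64*q^4 + 48*q^3 + 57*q^2 + 18*q + 9)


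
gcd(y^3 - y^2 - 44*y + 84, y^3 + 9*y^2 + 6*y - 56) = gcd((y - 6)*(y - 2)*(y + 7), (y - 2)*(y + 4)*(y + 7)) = y^2 + 5*y - 14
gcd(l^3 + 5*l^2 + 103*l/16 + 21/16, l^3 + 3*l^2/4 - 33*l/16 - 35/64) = l^2 + 2*l + 7/16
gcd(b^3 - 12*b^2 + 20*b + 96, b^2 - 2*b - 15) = 1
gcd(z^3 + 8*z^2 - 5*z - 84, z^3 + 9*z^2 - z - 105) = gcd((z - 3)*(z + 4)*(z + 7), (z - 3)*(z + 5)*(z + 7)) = z^2 + 4*z - 21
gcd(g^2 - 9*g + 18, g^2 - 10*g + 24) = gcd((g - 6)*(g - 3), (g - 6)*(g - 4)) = g - 6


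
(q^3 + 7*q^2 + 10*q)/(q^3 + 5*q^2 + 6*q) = (q + 5)/(q + 3)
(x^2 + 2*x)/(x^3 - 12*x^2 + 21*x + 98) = x/(x^2 - 14*x + 49)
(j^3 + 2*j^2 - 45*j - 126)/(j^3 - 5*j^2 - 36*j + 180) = (j^2 - 4*j - 21)/(j^2 - 11*j + 30)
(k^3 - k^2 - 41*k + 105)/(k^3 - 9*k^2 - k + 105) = (k^2 + 4*k - 21)/(k^2 - 4*k - 21)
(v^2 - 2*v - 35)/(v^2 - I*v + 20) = (v^2 - 2*v - 35)/(v^2 - I*v + 20)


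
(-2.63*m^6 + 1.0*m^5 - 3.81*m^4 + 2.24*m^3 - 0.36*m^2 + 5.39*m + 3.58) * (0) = 0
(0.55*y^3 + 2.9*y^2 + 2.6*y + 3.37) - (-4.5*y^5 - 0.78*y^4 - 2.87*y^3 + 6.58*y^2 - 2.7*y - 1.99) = 4.5*y^5 + 0.78*y^4 + 3.42*y^3 - 3.68*y^2 + 5.3*y + 5.36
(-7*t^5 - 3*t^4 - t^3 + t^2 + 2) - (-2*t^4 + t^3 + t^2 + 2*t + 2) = -7*t^5 - t^4 - 2*t^3 - 2*t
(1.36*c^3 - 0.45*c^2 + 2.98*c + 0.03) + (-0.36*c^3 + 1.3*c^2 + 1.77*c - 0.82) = 1.0*c^3 + 0.85*c^2 + 4.75*c - 0.79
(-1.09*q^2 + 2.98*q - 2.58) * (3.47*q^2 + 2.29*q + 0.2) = -3.7823*q^4 + 7.8445*q^3 - 2.3464*q^2 - 5.3122*q - 0.516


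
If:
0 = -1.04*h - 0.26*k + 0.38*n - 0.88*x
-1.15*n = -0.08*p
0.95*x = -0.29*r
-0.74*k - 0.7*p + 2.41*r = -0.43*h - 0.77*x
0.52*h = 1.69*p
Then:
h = 1.46605201671824*x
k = -9.20295982266588*x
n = 0.0313803776153737*x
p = 0.451092928220997*x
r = -3.27586206896552*x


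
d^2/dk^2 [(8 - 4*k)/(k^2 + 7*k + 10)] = 8*(-(k - 2)*(2*k + 7)^2 + (3*k + 5)*(k^2 + 7*k + 10))/(k^2 + 7*k + 10)^3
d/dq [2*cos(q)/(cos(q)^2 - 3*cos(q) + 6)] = 2*(cos(q)^2 - 6)*sin(q)/(sin(q)^2 + 3*cos(q) - 7)^2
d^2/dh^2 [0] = 0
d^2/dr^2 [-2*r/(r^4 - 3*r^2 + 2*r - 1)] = 4*(-4*r*(2*r^3 - 3*r + 1)^2 + (4*r^3 + 3*r*(2*r^2 - 1) - 6*r + 2)*(r^4 - 3*r^2 + 2*r - 1))/(r^4 - 3*r^2 + 2*r - 1)^3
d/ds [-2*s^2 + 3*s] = 3 - 4*s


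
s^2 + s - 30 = (s - 5)*(s + 6)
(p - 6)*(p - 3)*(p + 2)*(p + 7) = p^4 - 49*p^2 + 36*p + 252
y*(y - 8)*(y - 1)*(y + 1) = y^4 - 8*y^3 - y^2 + 8*y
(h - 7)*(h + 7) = h^2 - 49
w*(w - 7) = w^2 - 7*w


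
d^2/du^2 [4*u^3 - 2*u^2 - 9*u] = 24*u - 4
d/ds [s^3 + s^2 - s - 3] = 3*s^2 + 2*s - 1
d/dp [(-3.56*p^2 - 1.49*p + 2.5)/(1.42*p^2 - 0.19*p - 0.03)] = (2.7922*p^2 - 6.8864*p + 0.5197)/(2.0164*p^4 - 0.5396*p^3 - 0.0491*p^2 + 0.0114*p + 0.0009)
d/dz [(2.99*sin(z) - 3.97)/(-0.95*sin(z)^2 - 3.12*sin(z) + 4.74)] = (2.8405*sin(z)^2 - 7.543*sin(z) + 1.7862)*cos(z)/(0.9025*sin(z)^4 + 5.928*sin(z)^3 + 0.728400000000001*sin(z)^2 - 29.5776*sin(z) + 22.4676)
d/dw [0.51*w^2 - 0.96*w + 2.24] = 1.02*w - 0.96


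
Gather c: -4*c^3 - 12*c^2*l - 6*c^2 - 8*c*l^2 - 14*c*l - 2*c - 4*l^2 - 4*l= -4*c^3 + c^2*(-12*l - 6) + c*(-8*l^2 - 14*l - 2) - 4*l^2 - 4*l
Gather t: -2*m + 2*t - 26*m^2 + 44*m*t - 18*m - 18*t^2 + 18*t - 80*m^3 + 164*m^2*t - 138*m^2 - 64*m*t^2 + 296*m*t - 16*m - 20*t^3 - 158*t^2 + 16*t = -80*m^3 - 164*m^2 - 36*m - 20*t^3 + t^2*(-64*m - 176) + t*(164*m^2 + 340*m + 36)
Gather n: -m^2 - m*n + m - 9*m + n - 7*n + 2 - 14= -m^2 - 8*m + n*(-m - 6) - 12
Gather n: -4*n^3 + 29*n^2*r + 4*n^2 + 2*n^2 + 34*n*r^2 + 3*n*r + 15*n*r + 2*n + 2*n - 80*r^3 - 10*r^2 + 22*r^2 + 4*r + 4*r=-4*n^3 + n^2*(29*r + 6) + n*(34*r^2 + 18*r + 4) - 80*r^3 + 12*r^2 + 8*r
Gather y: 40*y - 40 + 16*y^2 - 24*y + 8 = 16*y^2 + 16*y - 32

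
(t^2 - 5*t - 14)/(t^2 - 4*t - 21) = (t + 2)/(t + 3)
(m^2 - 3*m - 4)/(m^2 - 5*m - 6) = (m - 4)/(m - 6)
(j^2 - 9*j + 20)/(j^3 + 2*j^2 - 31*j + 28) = (j - 5)/(j^2 + 6*j - 7)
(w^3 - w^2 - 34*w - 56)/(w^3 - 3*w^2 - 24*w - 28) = (w + 4)/(w + 2)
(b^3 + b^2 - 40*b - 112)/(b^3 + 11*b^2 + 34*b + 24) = (b^2 - 3*b - 28)/(b^2 + 7*b + 6)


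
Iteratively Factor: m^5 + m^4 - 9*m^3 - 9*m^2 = (m)*(m^4 + m^3 - 9*m^2 - 9*m) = m*(m + 3)*(m^3 - 2*m^2 - 3*m) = m*(m - 3)*(m + 3)*(m^2 + m) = m^2*(m - 3)*(m + 3)*(m + 1)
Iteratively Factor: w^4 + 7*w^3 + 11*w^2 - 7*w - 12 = (w + 4)*(w^3 + 3*w^2 - w - 3) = (w + 3)*(w + 4)*(w^2 - 1) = (w - 1)*(w + 3)*(w + 4)*(w + 1)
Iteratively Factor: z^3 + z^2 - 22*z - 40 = (z + 2)*(z^2 - z - 20) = (z + 2)*(z + 4)*(z - 5)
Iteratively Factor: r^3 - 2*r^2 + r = (r - 1)*(r^2 - r) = r*(r - 1)*(r - 1)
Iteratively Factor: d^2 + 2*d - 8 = (d - 2)*(d + 4)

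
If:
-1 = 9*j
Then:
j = -1/9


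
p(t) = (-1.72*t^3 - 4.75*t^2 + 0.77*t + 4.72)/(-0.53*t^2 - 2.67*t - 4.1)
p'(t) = (1.06*t + 2.67)*(-1.72*t^3 - 4.75*t^2 + 0.77*t + 4.72)/(-0.53*t^2 - 2.67*t - 4.1)^2 + (-5.16*t^2 - 9.5*t + 0.77)/(-0.53*t^2 - 2.67*t - 4.1)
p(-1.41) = 0.71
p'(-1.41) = -3.41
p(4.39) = 8.79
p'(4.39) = 2.92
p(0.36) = -0.84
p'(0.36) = 1.15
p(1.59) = 1.34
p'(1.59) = 2.22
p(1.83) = 1.89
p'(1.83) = 2.34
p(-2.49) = 0.13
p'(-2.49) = 10.25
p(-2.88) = -5.20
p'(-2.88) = 15.72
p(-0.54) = -1.13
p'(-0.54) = -0.72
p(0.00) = -1.15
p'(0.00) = 0.56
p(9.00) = 22.90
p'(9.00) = 3.14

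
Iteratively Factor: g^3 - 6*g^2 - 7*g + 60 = (g - 4)*(g^2 - 2*g - 15) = (g - 4)*(g + 3)*(g - 5)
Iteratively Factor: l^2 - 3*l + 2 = (l - 2)*(l - 1)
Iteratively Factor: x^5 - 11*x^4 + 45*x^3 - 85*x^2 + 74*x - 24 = (x - 2)*(x^4 - 9*x^3 + 27*x^2 - 31*x + 12) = (x - 2)*(x - 1)*(x^3 - 8*x^2 + 19*x - 12) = (x - 3)*(x - 2)*(x - 1)*(x^2 - 5*x + 4) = (x - 4)*(x - 3)*(x - 2)*(x - 1)*(x - 1)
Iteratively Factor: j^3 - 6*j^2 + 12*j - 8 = (j - 2)*(j^2 - 4*j + 4) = (j - 2)^2*(j - 2)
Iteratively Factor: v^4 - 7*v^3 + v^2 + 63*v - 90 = (v - 2)*(v^3 - 5*v^2 - 9*v + 45) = (v - 3)*(v - 2)*(v^2 - 2*v - 15) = (v - 3)*(v - 2)*(v + 3)*(v - 5)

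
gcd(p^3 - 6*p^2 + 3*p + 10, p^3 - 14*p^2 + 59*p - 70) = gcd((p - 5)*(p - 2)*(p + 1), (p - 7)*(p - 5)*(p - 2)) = p^2 - 7*p + 10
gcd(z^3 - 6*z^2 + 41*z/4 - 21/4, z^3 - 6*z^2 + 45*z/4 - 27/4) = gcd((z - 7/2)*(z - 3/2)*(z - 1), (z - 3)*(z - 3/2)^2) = z - 3/2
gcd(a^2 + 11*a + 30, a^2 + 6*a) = a + 6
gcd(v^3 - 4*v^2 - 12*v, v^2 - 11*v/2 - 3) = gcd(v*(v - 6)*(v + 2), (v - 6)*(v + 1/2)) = v - 6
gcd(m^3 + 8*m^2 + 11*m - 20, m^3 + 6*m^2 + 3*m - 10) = m^2 + 4*m - 5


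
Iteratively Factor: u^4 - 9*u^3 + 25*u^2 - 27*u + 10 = (u - 1)*(u^3 - 8*u^2 + 17*u - 10) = (u - 1)^2*(u^2 - 7*u + 10) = (u - 2)*(u - 1)^2*(u - 5)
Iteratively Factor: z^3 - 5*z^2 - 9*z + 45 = (z - 5)*(z^2 - 9) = (z - 5)*(z + 3)*(z - 3)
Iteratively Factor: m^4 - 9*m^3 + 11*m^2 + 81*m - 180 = (m + 3)*(m^3 - 12*m^2 + 47*m - 60) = (m - 3)*(m + 3)*(m^2 - 9*m + 20) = (m - 4)*(m - 3)*(m + 3)*(m - 5)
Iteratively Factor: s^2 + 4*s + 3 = (s + 3)*(s + 1)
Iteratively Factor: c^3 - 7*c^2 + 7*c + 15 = (c + 1)*(c^2 - 8*c + 15) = (c - 5)*(c + 1)*(c - 3)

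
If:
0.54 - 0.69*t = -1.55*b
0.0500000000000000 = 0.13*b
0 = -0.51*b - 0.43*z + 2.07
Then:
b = 0.38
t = 1.65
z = 4.36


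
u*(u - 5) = u^2 - 5*u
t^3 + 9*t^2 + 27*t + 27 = (t + 3)^3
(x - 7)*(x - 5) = x^2 - 12*x + 35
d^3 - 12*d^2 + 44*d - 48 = (d - 6)*(d - 4)*(d - 2)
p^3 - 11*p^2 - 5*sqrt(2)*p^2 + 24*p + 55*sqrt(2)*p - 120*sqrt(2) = (p - 8)*(p - 3)*(p - 5*sqrt(2))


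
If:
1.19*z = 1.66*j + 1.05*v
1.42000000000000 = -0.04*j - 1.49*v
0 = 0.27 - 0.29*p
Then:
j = 0.729250637492803*z + 0.61322694743769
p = 0.93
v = -0.0195771983219544*z - 0.969482602615777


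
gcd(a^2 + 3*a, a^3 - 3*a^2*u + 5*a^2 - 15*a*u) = a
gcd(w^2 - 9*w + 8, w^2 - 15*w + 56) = w - 8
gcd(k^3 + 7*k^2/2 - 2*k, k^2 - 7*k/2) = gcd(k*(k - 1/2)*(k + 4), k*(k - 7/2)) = k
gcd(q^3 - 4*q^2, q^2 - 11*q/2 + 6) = q - 4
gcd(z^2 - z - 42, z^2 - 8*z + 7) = z - 7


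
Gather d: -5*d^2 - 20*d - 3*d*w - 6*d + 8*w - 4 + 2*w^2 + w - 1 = -5*d^2 + d*(-3*w - 26) + 2*w^2 + 9*w - 5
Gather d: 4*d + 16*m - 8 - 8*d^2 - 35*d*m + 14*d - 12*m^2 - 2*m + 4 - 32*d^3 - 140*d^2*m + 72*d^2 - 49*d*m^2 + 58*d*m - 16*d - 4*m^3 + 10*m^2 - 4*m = -32*d^3 + d^2*(64 - 140*m) + d*(-49*m^2 + 23*m + 2) - 4*m^3 - 2*m^2 + 10*m - 4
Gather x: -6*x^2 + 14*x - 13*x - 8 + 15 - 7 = -6*x^2 + x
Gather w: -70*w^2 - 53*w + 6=-70*w^2 - 53*w + 6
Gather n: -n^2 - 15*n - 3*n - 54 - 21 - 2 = -n^2 - 18*n - 77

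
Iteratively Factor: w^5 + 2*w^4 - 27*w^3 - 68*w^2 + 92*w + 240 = (w + 2)*(w^4 - 27*w^2 - 14*w + 120) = (w + 2)*(w + 4)*(w^3 - 4*w^2 - 11*w + 30) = (w - 5)*(w + 2)*(w + 4)*(w^2 + w - 6) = (w - 5)*(w - 2)*(w + 2)*(w + 4)*(w + 3)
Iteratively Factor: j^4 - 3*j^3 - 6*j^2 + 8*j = (j)*(j^3 - 3*j^2 - 6*j + 8) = j*(j - 1)*(j^2 - 2*j - 8) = j*(j - 1)*(j + 2)*(j - 4)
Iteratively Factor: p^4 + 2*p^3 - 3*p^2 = (p + 3)*(p^3 - p^2) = p*(p + 3)*(p^2 - p) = p*(p - 1)*(p + 3)*(p)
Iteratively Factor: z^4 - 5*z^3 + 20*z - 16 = (z - 1)*(z^3 - 4*z^2 - 4*z + 16) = (z - 1)*(z + 2)*(z^2 - 6*z + 8) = (z - 4)*(z - 1)*(z + 2)*(z - 2)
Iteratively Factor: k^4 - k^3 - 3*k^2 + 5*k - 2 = (k - 1)*(k^3 - 3*k + 2) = (k - 1)^2*(k^2 + k - 2) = (k - 1)^2*(k + 2)*(k - 1)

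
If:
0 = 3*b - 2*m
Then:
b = 2*m/3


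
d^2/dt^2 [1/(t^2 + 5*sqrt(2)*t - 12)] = 2*(-t^2 - 5*sqrt(2)*t + (2*t + 5*sqrt(2))^2 + 12)/(t^2 + 5*sqrt(2)*t - 12)^3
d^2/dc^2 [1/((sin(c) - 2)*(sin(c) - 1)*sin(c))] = (-9*sin(c)^2 + 24*sin(c) - 4 - 34/sin(c) + 28/sin(c)^2 - 8/sin(c)^3)/((sin(c) - 2)^3*(sin(c) - 1)^2)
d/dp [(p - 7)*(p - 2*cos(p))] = p + (p - 7)*(2*sin(p) + 1) - 2*cos(p)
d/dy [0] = 0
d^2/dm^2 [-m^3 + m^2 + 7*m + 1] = 2 - 6*m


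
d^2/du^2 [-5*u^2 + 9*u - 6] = -10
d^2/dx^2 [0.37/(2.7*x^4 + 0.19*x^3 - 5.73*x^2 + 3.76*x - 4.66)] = ((-11.988*x^2 - 0.4218*x + 4.2402)*(2.7*x^4 + 0.19*x^3 - 5.73*x^2 + 3.76*x - 4.66) + 0.37*(10.8*x^3 + 0.57*x^2 - 11.46*x + 3.76)*(21.6*x^3 + 1.14*x^2 - 22.92*x + 7.52))/(2.7*x^4 + 0.19*x^3 - 5.73*x^2 + 3.76*x - 4.66)^3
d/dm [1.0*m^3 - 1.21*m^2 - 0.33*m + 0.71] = 3.0*m^2 - 2.42*m - 0.33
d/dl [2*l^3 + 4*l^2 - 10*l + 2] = 6*l^2 + 8*l - 10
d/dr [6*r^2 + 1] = 12*r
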